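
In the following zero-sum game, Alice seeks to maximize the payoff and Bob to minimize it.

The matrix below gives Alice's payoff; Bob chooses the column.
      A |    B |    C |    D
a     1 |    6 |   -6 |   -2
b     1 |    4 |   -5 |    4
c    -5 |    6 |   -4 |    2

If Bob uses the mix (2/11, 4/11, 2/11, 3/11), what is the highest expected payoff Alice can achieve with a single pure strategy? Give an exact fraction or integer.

20/11

a: (1)·(2/11) + (6)·(4/11) + (-6)·(2/11) + (-2)·(3/11) = 8/11.
b: (1)·(2/11) + (4)·(4/11) + (-5)·(2/11) + (4)·(3/11) = 20/11.
c: (-5)·(2/11) + (6)·(4/11) + (-4)·(2/11) + (2)·(3/11) = 12/11.
The best pure response is b with expected payoff 20/11.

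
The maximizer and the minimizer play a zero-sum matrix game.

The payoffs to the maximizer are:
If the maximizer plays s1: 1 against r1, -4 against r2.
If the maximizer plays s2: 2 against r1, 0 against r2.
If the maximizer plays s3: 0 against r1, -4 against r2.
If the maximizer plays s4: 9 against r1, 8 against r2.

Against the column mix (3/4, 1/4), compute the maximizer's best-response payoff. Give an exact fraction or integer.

s1: (1)·(3/4) + (-4)·(1/4) = -1/4.
s2: (2)·(3/4) + (0)·(1/4) = 3/2.
s3: (0)·(3/4) + (-4)·(1/4) = -1.
s4: (9)·(3/4) + (8)·(1/4) = 35/4.
The best pure response is s4 with expected payoff 35/4.

35/4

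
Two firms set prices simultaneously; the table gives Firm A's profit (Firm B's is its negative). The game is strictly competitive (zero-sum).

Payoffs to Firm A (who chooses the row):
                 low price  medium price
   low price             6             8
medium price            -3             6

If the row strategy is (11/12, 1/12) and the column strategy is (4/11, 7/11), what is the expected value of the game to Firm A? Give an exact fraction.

455/66

Against (4/11, 7/11), each row's expected payoff is low price: 80/11; medium price: 30/11.
Taking the (11/12, 1/12)-weighted average: (11/12)·(80/11) + (1/12)·(30/11) = 455/66.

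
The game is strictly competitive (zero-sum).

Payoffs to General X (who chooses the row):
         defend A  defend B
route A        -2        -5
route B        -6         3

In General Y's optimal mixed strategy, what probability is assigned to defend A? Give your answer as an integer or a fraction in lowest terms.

Row minima are -5 and -6, so General X's maximin is -5; column maxima are -2 and 3, so General Y's minimax is -2. These differ, so the equilibrium is in mixed strategies.
Let General Y play defend A with probability q. General X is indifferent when −2q − 5(1−q) = −6q + 3(1−q), giving q = 2/3.

2/3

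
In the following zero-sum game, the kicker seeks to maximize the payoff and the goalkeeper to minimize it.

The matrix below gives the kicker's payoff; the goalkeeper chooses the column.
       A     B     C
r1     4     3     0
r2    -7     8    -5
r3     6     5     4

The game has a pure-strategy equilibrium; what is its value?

4

Row minima: 0, -7, 4 → the kicker's maximin is 4.
Column maxima: 6, 8, 4 → the goalkeeper's minimax is 4.
They coincide at (r3, C), so the value is 4.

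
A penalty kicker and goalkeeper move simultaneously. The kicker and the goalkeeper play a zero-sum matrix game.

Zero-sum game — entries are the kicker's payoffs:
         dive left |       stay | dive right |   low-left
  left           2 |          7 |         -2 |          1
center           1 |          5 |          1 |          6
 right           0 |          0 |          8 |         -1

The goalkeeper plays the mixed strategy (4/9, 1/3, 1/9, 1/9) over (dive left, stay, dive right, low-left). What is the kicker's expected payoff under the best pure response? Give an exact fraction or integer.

28/9

left: (2)·(4/9) + (7)·(1/3) + (-2)·(1/9) + (1)·(1/9) = 28/9.
center: (1)·(4/9) + (5)·(1/3) + (1)·(1/9) + (6)·(1/9) = 26/9.
right: (0)·(4/9) + (0)·(1/3) + (8)·(1/9) + (-1)·(1/9) = 7/9.
The best pure response is left with expected payoff 28/9.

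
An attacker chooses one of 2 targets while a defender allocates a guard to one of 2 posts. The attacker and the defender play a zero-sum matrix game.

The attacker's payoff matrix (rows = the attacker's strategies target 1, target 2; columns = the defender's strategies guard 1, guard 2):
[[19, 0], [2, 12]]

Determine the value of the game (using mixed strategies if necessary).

228/29

Row minima are 0 and 2, so the attacker's maximin is 2; column maxima are 19 and 12, so the defender's minimax is 12. These differ, so the equilibrium is in mixed strategies.
Let the attacker play target 1 with probability p. The defender is indifferent when 19p + 2(1−p) = 12(1−p), giving p = 10/29.
Let the defender play guard 1 with probability q. The attacker is indifferent when 19q = 2q + 12(1−q), giving q = 12/29.
The value is 19·(12/29) + (0)·(17/29) = 228/29.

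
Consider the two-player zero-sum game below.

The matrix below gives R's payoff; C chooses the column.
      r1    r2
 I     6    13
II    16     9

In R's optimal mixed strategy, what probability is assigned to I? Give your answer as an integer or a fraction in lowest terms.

Row minima are 6 and 9, so R's maximin is 9; column maxima are 16 and 13, so C's minimax is 13. These differ, so the equilibrium is in mixed strategies.
Let R play I with probability p. C is indifferent when 6p + 16(1−p) = 13p + 9(1−p), giving p = 1/2.

1/2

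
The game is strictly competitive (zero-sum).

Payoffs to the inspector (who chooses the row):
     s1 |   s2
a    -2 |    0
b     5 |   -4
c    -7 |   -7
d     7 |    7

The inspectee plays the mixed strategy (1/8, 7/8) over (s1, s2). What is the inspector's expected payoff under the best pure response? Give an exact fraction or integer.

a: (-2)·(1/8) + (0)·(7/8) = -1/4.
b: (5)·(1/8) + (-4)·(7/8) = -23/8.
c: (-7)·(1/8) + (-7)·(7/8) = -7.
d: (7)·(1/8) + (7)·(7/8) = 7.
The best pure response is d with expected payoff 7.

7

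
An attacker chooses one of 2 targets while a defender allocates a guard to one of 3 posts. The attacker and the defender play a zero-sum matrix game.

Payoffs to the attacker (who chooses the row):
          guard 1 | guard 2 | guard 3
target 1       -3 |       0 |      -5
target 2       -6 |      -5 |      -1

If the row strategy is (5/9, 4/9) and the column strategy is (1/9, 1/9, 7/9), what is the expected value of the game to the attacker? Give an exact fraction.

-262/81

Against (1/9, 1/9, 7/9), each row's expected payoff is target 1: -38/9; target 2: -2.
Taking the (5/9, 4/9)-weighted average: (5/9)·(-38/9) + (4/9)·(-2) = -262/81.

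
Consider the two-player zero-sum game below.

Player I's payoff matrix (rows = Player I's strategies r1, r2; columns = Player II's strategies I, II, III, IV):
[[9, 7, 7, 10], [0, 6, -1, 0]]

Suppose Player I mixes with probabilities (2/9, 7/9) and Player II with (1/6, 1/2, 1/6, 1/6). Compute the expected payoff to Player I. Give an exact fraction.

71/18

Against (1/6, 1/2, 1/6, 1/6), each row's expected payoff is r1: 47/6; r2: 17/6.
Taking the (2/9, 7/9)-weighted average: (2/9)·(47/6) + (7/9)·(17/6) = 71/18.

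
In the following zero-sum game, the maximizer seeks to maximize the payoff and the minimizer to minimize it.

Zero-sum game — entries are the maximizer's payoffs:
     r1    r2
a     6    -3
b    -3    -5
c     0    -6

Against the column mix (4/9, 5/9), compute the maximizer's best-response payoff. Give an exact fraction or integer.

1

a: (6)·(4/9) + (-3)·(5/9) = 1.
b: (-3)·(4/9) + (-5)·(5/9) = -37/9.
c: (0)·(4/9) + (-6)·(5/9) = -10/3.
The best pure response is a with expected payoff 1.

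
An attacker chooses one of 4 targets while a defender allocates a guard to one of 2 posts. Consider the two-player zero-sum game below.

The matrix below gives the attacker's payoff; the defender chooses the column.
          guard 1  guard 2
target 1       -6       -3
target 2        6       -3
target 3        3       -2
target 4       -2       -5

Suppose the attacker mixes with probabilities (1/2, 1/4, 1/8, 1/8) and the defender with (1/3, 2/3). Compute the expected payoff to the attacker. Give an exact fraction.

-61/24

Against (1/3, 2/3), each row's expected payoff is target 1: -4; target 2: 0; target 3: -1/3; target 4: -4.
Taking the (1/2, 1/4, 1/8, 1/8)-weighted average: (1/2)·(-4) + (1/4)·(0) + (1/8)·(-1/3) + (1/8)·(-4) = -61/24.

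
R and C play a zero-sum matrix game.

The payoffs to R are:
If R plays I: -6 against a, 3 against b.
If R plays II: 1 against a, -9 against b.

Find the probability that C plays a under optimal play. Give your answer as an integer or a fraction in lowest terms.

12/19

Row minima are -6 and -9, so R's maximin is -6; column maxima are 1 and 3, so C's minimax is 1. These differ, so the equilibrium is in mixed strategies.
Let C play a with probability q. R is indifferent when −6q + 3(1−q) = q − 9(1−q), giving q = 12/19.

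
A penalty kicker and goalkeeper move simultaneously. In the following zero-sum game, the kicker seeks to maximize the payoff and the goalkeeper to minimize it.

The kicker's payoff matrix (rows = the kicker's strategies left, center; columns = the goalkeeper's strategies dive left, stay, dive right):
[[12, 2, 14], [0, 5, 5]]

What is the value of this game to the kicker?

4

Column dive right is strictly dominated by dive left for the goalkeeper (it gives the kicker more in every row).
The remaining 2×2 game on (left, center) × (dive left, stay) has no saddle point. Let the kicker play left with probability p; indifference gives 12p = 2p + 5(1−p), so p = 1/3.
Similarly the goalkeeper's optimal q on dive left is 1/5, and the value is 12·(1/5) + (2)·(4/5) = 4.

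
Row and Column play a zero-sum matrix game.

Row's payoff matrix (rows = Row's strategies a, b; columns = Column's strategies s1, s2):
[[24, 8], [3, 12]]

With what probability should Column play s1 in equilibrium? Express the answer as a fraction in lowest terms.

4/25

Row minima are 8 and 3, so Row's maximin is 8; column maxima are 24 and 12, so Column's minimax is 12. These differ, so the equilibrium is in mixed strategies.
Let Column play s1 with probability q. Row is indifferent when 24q + 8(1−q) = 3q + 12(1−q), giving q = 4/25.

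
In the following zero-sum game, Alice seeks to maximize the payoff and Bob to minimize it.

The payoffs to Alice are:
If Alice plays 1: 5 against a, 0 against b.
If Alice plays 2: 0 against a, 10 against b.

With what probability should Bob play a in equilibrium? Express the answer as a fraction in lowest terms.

Row minima are 0 and 0, so Alice's maximin is 0; column maxima are 5 and 10, so Bob's minimax is 5. These differ, so the equilibrium is in mixed strategies.
Let Bob play a with probability q. Alice is indifferent when 5q = 10(1−q), giving q = 2/3.

2/3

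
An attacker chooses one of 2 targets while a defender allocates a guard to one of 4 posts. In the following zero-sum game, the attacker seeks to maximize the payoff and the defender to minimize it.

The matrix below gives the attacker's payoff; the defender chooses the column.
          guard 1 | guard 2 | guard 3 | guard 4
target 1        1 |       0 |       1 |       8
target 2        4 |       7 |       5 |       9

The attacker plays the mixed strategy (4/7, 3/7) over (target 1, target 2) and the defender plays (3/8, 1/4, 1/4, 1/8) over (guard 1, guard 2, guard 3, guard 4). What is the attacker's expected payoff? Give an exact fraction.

187/56

Against (3/8, 1/4, 1/4, 1/8), each row's expected payoff is target 1: 13/8; target 2: 45/8.
Taking the (4/7, 3/7)-weighted average: (4/7)·(13/8) + (3/7)·(45/8) = 187/56.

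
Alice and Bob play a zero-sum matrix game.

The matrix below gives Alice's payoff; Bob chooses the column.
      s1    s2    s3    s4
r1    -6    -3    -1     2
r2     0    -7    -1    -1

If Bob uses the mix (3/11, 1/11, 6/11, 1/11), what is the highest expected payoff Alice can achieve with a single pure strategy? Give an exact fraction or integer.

-14/11

r1: (-6)·(3/11) + (-3)·(1/11) + (-1)·(6/11) + (2)·(1/11) = -25/11.
r2: (0)·(3/11) + (-7)·(1/11) + (-1)·(6/11) + (-1)·(1/11) = -14/11.
The best pure response is r2 with expected payoff -14/11.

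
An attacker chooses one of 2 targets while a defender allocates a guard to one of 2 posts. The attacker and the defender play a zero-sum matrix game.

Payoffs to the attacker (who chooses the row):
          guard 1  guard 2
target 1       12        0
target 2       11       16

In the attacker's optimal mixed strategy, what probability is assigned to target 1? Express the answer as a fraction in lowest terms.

5/17

Row minima are 0 and 11, so the attacker's maximin is 11; column maxima are 12 and 16, so the defender's minimax is 12. These differ, so the equilibrium is in mixed strategies.
Let the attacker play target 1 with probability p. The defender is indifferent when 12p + 11(1−p) = 16(1−p), giving p = 5/17.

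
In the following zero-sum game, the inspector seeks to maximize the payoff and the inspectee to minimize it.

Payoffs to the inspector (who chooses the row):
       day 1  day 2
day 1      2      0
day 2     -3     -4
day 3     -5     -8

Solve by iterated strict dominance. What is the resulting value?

Row day 2 is strictly dominated by row day 1 (2>-3, 0>-4); eliminate day 2.
Row day 3 is strictly dominated by row day 1 (2>-5, 0>-8); eliminate day 3.
Column day 1 is strictly dominated by day 2 for the inspectee (0<2); eliminate day 1.
Only (day 1, day 2) remains, with payoff 0.

0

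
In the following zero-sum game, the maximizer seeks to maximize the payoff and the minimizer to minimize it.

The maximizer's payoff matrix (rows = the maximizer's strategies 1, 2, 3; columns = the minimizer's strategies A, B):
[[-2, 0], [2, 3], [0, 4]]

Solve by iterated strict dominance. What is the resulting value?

Column B is strictly dominated by A for the minimizer (-2<0, 2<3, 0<4); eliminate B.
Row 1 is strictly dominated by row 2 (2>-2); eliminate 1.
Row 3 is strictly dominated by row 2 (2>0); eliminate 3.
Only (2, A) remains, with payoff 2.

2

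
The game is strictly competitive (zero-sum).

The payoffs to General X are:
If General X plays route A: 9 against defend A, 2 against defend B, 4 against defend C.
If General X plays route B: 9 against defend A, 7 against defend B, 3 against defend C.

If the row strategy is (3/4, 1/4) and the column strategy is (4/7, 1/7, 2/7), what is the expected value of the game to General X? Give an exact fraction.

Against (4/7, 1/7, 2/7), each row's expected payoff is route A: 46/7; route B: 7.
Taking the (3/4, 1/4)-weighted average: (3/4)·(46/7) + (1/4)·(7) = 187/28.

187/28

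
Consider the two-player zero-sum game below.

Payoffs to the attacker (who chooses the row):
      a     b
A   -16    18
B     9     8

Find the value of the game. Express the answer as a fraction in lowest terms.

58/7

Row minima are -16 and 8, so the attacker's maximin is 8; column maxima are 9 and 18, so the defender's minimax is 9. These differ, so the equilibrium is in mixed strategies.
Let the attacker play A with probability p. The defender is indifferent when −16p + 9(1−p) = 18p + 8(1−p), giving p = 1/35.
Let the defender play a with probability q. The attacker is indifferent when −16q + 18(1−q) = 9q + 8(1−q), giving q = 2/7.
The value is -16·(2/7) + (18)·(5/7) = 58/7.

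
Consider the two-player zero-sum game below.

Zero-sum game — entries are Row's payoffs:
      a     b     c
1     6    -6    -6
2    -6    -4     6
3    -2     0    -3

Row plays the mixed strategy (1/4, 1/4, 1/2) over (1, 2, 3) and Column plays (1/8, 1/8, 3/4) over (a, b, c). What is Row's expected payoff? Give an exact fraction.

-25/16

Against (1/8, 1/8, 3/4), each row's expected payoff is 1: -9/2; 2: 13/4; 3: -5/2.
Taking the (1/4, 1/4, 1/2)-weighted average: (1/4)·(-9/2) + (1/4)·(13/4) + (1/2)·(-5/2) = -25/16.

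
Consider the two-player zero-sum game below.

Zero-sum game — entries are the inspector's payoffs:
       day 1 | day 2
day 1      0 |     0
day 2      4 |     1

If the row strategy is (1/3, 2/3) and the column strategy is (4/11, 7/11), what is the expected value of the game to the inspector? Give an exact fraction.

Against (4/11, 7/11), each row's expected payoff is day 1: 0; day 2: 23/11.
Taking the (1/3, 2/3)-weighted average: (1/3)·(0) + (2/3)·(23/11) = 46/33.

46/33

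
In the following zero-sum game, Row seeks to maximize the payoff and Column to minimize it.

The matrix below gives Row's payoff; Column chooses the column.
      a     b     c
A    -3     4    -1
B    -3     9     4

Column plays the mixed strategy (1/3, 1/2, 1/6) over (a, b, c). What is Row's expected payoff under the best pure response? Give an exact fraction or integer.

25/6

A: (-3)·(1/3) + (4)·(1/2) + (-1)·(1/6) = 5/6.
B: (-3)·(1/3) + (9)·(1/2) + (4)·(1/6) = 25/6.
The best pure response is B with expected payoff 25/6.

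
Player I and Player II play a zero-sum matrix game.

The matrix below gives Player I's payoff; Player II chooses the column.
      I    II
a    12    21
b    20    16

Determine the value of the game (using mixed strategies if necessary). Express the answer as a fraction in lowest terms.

Row minima are 12 and 16, so Player I's maximin is 16; column maxima are 20 and 21, so Player II's minimax is 20. These differ, so the equilibrium is in mixed strategies.
Let Player I play a with probability p. Player II is indifferent when 12p + 20(1−p) = 21p + 16(1−p), giving p = 4/13.
Let Player II play I with probability q. Player I is indifferent when 12q + 21(1−q) = 20q + 16(1−q), giving q = 5/13.
The value is 12·(5/13) + (21)·(8/13) = 228/13.

228/13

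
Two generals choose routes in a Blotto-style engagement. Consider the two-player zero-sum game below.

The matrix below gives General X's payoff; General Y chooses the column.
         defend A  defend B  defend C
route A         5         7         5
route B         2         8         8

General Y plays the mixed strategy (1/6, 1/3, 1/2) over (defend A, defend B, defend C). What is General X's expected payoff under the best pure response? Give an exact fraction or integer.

route A: (5)·(1/6) + (7)·(1/3) + (5)·(1/2) = 17/3.
route B: (2)·(1/6) + (8)·(1/3) + (8)·(1/2) = 7.
The best pure response is route B with expected payoff 7.

7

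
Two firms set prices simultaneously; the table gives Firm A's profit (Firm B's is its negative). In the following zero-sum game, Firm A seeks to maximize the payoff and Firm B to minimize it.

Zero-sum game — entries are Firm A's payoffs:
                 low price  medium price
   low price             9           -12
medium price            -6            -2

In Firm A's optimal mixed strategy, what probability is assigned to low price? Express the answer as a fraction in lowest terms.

4/25

Row minima are -12 and -6, so Firm A's maximin is -6; column maxima are 9 and -2, so Firm B's minimax is -2. These differ, so the equilibrium is in mixed strategies.
Let Firm A play low price with probability p. Firm B is indifferent when 9p − 6(1−p) = −12p − 2(1−p), giving p = 4/25.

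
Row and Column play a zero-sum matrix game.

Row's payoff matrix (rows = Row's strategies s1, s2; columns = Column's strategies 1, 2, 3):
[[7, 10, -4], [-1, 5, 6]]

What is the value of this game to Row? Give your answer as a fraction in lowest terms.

Column 2 is strictly dominated by 1 for Column (it gives Row more in every row).
The remaining 2×2 game on (s1, s2) × (1, 3) has no saddle point. Let Row play s1 with probability p; indifference gives 7p − (1−p) = −4p + 6(1−p), so p = 7/18.
Similarly Column's optimal q on 1 is 5/9, and the value is 7·(5/9) + (-4)·(4/9) = 19/9.

19/9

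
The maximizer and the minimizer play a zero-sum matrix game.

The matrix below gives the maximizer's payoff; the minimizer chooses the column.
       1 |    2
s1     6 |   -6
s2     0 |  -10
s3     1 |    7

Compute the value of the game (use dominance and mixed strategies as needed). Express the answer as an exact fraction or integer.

8/3

Row s2 is strictly dominated by row s1, so the maximizer never plays it.
The remaining 2×2 game on (s1, s3) × (1, 2) has no saddle point. Let the maximizer play s1 with probability p; indifference gives 6p + (1−p) = −6p + 7(1−p), so p = 1/3.
Similarly the minimizer's optimal q on 1 is 13/18, and the value is 6·(13/18) + (-6)·(5/18) = 8/3.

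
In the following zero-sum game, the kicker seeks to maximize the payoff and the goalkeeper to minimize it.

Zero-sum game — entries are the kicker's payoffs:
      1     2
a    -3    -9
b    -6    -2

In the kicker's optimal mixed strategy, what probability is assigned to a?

Row minima are -9 and -6, so the kicker's maximin is -6; column maxima are -3 and -2, so the goalkeeper's minimax is -3. These differ, so the equilibrium is in mixed strategies.
Let the kicker play a with probability p. The goalkeeper is indifferent when −3p − 6(1−p) = −9p − 2(1−p), giving p = 2/5.

2/5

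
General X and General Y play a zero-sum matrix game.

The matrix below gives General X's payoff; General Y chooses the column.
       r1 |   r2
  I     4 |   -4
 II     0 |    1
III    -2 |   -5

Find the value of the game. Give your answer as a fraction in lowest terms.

4/9

Row III is strictly dominated by row II, so General X never plays it.
The remaining 2×2 game on (I, II) × (r1, r2) has no saddle point. Let General X play I with probability p; indifference gives 4p = −4p + (1−p), so p = 1/9.
Similarly General Y's optimal q on r1 is 5/9, and the value is 4·(5/9) + (-4)·(4/9) = 4/9.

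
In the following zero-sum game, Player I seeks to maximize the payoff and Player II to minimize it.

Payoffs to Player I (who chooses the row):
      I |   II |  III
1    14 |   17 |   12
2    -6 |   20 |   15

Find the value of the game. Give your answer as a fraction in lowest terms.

282/23

Column II is strictly dominated by III for Player II (it gives Player I more in every row).
The remaining 2×2 game on (1, 2) × (I, III) has no saddle point. Let Player I play 1 with probability p; indifference gives 14p − 6(1−p) = 12p + 15(1−p), so p = 21/23.
Similarly Player II's optimal q on I is 3/23, and the value is 14·(3/23) + (12)·(20/23) = 282/23.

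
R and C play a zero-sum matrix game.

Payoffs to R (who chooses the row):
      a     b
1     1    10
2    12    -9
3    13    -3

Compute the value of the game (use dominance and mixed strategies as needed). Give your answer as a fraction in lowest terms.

Row 2 is strictly dominated by row 3, so R never plays it.
The remaining 2×2 game on (1, 3) × (a, b) has no saddle point. Let R play 1 with probability p; indifference gives p + 13(1−p) = 10p − 3(1−p), so p = 16/25.
Similarly C's optimal q on a is 13/25, and the value is 1·(13/25) + (10)·(12/25) = 133/25.

133/25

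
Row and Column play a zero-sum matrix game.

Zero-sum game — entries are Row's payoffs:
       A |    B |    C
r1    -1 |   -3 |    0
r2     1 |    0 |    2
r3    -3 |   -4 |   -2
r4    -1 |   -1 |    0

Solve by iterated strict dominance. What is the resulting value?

Row r1 is strictly dominated by row r2 (1>-1, 0>-3, 2>0); eliminate r1.
Column C is strictly dominated by A for Column (1<2, -3<-2, -1<0); eliminate C.
Row r3 is strictly dominated by row r2 (1>-3, 0>-4); eliminate r3.
Row r4 is strictly dominated by row r2 (1>-1, 0>-1); eliminate r4.
Column A is strictly dominated by B for Column (0<1); eliminate A.
Only (r2, B) remains, with payoff 0.

0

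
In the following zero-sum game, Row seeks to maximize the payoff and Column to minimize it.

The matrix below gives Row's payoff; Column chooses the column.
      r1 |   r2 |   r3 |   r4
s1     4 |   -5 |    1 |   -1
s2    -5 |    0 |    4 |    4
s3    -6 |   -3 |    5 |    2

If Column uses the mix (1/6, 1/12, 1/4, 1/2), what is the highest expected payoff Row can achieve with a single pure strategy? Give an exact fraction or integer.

13/6

s1: (4)·(1/6) + (-5)·(1/12) + (1)·(1/4) + (-1)·(1/2) = 0.
s2: (-5)·(1/6) + (0)·(1/12) + (4)·(1/4) + (4)·(1/2) = 13/6.
s3: (-6)·(1/6) + (-3)·(1/12) + (5)·(1/4) + (2)·(1/2) = 1.
The best pure response is s2 with expected payoff 13/6.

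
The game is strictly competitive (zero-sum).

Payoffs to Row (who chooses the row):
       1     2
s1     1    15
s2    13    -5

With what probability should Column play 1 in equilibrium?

5/8

Row minima are 1 and -5, so Row's maximin is 1; column maxima are 13 and 15, so Column's minimax is 13. These differ, so the equilibrium is in mixed strategies.
Let Column play 1 with probability q. Row is indifferent when q + 15(1−q) = 13q − 5(1−q), giving q = 5/8.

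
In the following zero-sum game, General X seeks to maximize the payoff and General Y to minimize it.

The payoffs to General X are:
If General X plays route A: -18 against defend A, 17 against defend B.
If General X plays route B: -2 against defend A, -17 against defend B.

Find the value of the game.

-34/5

Row minima are -18 and -17, so General X's maximin is -17; column maxima are -2 and 17, so General Y's minimax is -2. These differ, so the equilibrium is in mixed strategies.
Let General X play route A with probability p. General Y is indifferent when −18p − 2(1−p) = 17p − 17(1−p), giving p = 3/10.
Let General Y play defend A with probability q. General X is indifferent when −18q + 17(1−q) = −2q − 17(1−q), giving q = 17/25.
The value is -18·(17/25) + (17)·(8/25) = -34/5.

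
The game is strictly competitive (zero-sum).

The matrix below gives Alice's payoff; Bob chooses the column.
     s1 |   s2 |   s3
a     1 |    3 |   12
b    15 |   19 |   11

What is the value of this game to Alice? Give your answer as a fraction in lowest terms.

169/15

Column s2 is strictly dominated by s1 for Bob (it gives Alice more in every row).
The remaining 2×2 game on (a, b) × (s1, s3) has no saddle point. Let Alice play a with probability p; indifference gives p + 15(1−p) = 12p + 11(1−p), so p = 4/15.
Similarly Bob's optimal q on s1 is 1/15, and the value is 1·(1/15) + (12)·(14/15) = 169/15.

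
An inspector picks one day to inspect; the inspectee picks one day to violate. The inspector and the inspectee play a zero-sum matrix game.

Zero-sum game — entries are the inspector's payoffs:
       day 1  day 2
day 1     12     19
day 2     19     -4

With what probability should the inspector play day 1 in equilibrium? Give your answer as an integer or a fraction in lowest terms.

23/30

Row minima are 12 and -4, so the inspector's maximin is 12; column maxima are 19 and 19, so the inspectee's minimax is 19. These differ, so the equilibrium is in mixed strategies.
Let the inspector play day 1 with probability p. The inspectee is indifferent when 12p + 19(1−p) = 19p − 4(1−p), giving p = 23/30.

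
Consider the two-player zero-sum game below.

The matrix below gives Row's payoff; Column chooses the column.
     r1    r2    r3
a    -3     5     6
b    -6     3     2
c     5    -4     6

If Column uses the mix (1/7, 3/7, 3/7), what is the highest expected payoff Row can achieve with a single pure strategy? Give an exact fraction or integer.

a: (-3)·(1/7) + (5)·(3/7) + (6)·(3/7) = 30/7.
b: (-6)·(1/7) + (3)·(3/7) + (2)·(3/7) = 9/7.
c: (5)·(1/7) + (-4)·(3/7) + (6)·(3/7) = 11/7.
The best pure response is a with expected payoff 30/7.

30/7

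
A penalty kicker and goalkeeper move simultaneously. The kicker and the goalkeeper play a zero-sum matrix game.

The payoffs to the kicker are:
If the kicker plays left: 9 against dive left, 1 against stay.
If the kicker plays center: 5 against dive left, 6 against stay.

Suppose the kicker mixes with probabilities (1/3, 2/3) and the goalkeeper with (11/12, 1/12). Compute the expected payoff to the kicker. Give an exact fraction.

Against (11/12, 1/12), each row's expected payoff is left: 25/3; center: 61/12.
Taking the (1/3, 2/3)-weighted average: (1/3)·(25/3) + (2/3)·(61/12) = 37/6.

37/6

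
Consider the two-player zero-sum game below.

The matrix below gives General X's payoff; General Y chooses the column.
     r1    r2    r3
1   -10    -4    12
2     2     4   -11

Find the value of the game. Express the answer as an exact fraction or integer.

-86/35

Column r2 is strictly dominated by r1 for General Y (it gives General X more in every row).
The remaining 2×2 game on (1, 2) × (r1, r3) has no saddle point. Let General X play 1 with probability p; indifference gives −10p + 2(1−p) = 12p − 11(1−p), so p = 13/35.
Similarly General Y's optimal q on r1 is 23/35, and the value is -10·(23/35) + (12)·(12/35) = -86/35.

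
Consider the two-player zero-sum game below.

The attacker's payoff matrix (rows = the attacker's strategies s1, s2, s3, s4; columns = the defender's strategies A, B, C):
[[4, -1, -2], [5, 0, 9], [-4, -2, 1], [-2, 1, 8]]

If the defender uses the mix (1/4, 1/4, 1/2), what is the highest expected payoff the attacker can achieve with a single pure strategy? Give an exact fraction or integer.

s1: (4)·(1/4) + (-1)·(1/4) + (-2)·(1/2) = -1/4.
s2: (5)·(1/4) + (0)·(1/4) + (9)·(1/2) = 23/4.
s3: (-4)·(1/4) + (-2)·(1/4) + (1)·(1/2) = -1.
s4: (-2)·(1/4) + (1)·(1/4) + (8)·(1/2) = 15/4.
The best pure response is s2 with expected payoff 23/4.

23/4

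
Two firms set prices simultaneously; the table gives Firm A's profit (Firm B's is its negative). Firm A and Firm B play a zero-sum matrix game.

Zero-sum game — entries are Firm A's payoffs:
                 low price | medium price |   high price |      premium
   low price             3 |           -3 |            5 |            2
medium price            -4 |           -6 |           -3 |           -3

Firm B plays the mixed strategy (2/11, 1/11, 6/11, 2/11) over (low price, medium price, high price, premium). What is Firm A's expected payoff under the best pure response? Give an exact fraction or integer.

37/11

low price: (3)·(2/11) + (-3)·(1/11) + (5)·(6/11) + (2)·(2/11) = 37/11.
medium price: (-4)·(2/11) + (-6)·(1/11) + (-3)·(6/11) + (-3)·(2/11) = -38/11.
The best pure response is low price with expected payoff 37/11.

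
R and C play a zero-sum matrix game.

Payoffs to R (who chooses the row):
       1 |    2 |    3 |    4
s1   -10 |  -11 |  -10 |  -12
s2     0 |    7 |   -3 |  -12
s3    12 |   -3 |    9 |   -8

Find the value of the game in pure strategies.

-8

Row minima: -12, -12, -8 → R's maximin is -8.
Column maxima: 12, 7, 9, -8 → C's minimax is -8.
They coincide at (s3, 4), so the value is -8.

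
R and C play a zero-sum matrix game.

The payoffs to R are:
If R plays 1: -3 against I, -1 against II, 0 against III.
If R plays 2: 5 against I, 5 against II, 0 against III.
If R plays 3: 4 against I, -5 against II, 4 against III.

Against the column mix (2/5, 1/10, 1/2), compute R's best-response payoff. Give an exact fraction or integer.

1: (-3)·(2/5) + (-1)·(1/10) + (0)·(1/2) = -13/10.
2: (5)·(2/5) + (5)·(1/10) + (0)·(1/2) = 5/2.
3: (4)·(2/5) + (-5)·(1/10) + (4)·(1/2) = 31/10.
The best pure response is 3 with expected payoff 31/10.

31/10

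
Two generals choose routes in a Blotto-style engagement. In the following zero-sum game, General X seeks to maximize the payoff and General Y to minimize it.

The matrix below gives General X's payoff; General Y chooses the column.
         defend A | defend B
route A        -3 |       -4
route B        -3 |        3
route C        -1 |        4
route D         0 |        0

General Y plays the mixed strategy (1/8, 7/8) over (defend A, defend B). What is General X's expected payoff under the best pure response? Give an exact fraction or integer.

27/8

route A: (-3)·(1/8) + (-4)·(7/8) = -31/8.
route B: (-3)·(1/8) + (3)·(7/8) = 9/4.
route C: (-1)·(1/8) + (4)·(7/8) = 27/8.
route D: (0)·(1/8) + (0)·(7/8) = 0.
The best pure response is route C with expected payoff 27/8.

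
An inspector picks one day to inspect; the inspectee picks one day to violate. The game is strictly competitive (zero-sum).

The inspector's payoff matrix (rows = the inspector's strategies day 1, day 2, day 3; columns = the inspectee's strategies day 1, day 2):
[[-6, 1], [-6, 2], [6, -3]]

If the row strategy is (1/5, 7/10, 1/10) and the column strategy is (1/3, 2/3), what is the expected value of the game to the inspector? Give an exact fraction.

-11/15

Against (1/3, 2/3), each row's expected payoff is day 1: -4/3; day 2: -2/3; day 3: 0.
Taking the (1/5, 7/10, 1/10)-weighted average: (1/5)·(-4/3) + (7/10)·(-2/3) + (1/10)·(0) = -11/15.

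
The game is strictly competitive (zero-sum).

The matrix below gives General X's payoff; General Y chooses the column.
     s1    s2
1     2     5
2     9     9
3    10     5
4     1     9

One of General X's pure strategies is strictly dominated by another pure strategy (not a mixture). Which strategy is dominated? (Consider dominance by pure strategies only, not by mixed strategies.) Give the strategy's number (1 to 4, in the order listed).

Compare 1 with 2: 9 > 2, 9 > 5.
So 2 strictly dominates 1 for General X; 1 is strictly dominated.

1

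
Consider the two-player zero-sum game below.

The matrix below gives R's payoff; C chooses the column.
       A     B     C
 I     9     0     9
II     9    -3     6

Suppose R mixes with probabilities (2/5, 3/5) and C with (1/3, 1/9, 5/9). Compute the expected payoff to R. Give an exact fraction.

Against (1/3, 1/9, 5/9), each row's expected payoff is I: 8; II: 6.
Taking the (2/5, 3/5)-weighted average: (2/5)·(8) + (3/5)·(6) = 34/5.

34/5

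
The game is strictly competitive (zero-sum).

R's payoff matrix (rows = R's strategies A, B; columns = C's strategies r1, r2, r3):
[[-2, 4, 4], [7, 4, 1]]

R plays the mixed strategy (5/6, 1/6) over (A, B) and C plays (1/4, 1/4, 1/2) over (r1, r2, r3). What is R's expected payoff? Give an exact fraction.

21/8

Against (1/4, 1/4, 1/2), each row's expected payoff is A: 5/2; B: 13/4.
Taking the (5/6, 1/6)-weighted average: (5/6)·(5/2) + (1/6)·(13/4) = 21/8.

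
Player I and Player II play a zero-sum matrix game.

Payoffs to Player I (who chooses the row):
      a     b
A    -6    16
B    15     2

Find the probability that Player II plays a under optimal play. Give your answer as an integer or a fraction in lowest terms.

2/5

Row minima are -6 and 2, so Player I's maximin is 2; column maxima are 15 and 16, so Player II's minimax is 15. These differ, so the equilibrium is in mixed strategies.
Let Player II play a with probability q. Player I is indifferent when −6q + 16(1−q) = 15q + 2(1−q), giving q = 2/5.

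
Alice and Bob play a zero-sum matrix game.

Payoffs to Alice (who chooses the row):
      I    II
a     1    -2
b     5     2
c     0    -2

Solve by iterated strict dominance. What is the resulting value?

Row c is strictly dominated by row b (5>0, 2>-2); eliminate c.
Column I is strictly dominated by II for Bob (-2<1, 2<5); eliminate I.
Row a is strictly dominated by row b (2>-2); eliminate a.
Only (b, II) remains, with payoff 2.

2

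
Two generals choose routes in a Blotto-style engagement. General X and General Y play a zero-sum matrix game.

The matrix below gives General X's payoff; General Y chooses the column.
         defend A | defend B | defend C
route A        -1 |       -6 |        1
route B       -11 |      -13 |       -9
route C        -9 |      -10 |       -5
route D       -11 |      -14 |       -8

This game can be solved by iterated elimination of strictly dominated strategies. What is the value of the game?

Row route D is strictly dominated by row route A (-1>-11, -6>-14, 1>-8); eliminate route D.
Row route C is strictly dominated by row route A (-1>-9, -6>-10, 1>-5); eliminate route C.
Row route B is strictly dominated by row route A (-1>-11, -6>-13, 1>-9); eliminate route B.
Column defend C is strictly dominated by defend A for General Y (-1<1); eliminate defend C.
Column defend A is strictly dominated by defend B for General Y (-6<-1); eliminate defend A.
Only (route A, defend B) remains, with payoff -6.

-6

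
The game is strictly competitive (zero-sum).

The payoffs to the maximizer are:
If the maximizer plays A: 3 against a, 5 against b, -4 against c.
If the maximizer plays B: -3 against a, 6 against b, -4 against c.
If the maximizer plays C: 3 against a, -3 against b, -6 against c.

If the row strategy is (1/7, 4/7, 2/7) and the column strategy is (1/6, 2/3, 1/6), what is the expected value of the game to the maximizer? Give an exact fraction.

Against (1/6, 2/3, 1/6), each row's expected payoff is A: 19/6; B: 17/6; C: -5/2.
Taking the (1/7, 4/7, 2/7)-weighted average: (1/7)·(19/6) + (4/7)·(17/6) + (2/7)·(-5/2) = 19/14.

19/14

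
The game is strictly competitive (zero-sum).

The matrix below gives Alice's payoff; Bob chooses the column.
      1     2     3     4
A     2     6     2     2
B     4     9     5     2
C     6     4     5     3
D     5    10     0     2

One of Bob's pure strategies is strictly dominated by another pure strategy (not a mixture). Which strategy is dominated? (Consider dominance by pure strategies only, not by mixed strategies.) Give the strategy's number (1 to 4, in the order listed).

Bob prefers columns that give Alice less. Compare 2 with 4: 2 < 6, 2 < 9, 3 < 4, 2 < 10.
So 4 strictly dominates 2 for Bob; 2 is strictly dominated.

2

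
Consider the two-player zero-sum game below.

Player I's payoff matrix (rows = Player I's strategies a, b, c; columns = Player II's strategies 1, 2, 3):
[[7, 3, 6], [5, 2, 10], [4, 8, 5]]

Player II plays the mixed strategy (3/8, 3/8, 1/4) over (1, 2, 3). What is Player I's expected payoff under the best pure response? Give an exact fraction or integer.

a: (7)·(3/8) + (3)·(3/8) + (6)·(1/4) = 21/4.
b: (5)·(3/8) + (2)·(3/8) + (10)·(1/4) = 41/8.
c: (4)·(3/8) + (8)·(3/8) + (5)·(1/4) = 23/4.
The best pure response is c with expected payoff 23/4.

23/4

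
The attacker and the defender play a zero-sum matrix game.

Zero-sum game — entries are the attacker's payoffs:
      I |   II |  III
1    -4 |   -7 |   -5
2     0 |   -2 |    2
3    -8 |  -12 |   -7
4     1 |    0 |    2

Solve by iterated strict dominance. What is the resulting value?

Column III is strictly dominated by II for the defender (-7<-5, -2<2, -12<-7, 0<2); eliminate III.
Column I is strictly dominated by II for the defender (-7<-4, -2<0, -12<-8, 0<1); eliminate I.
Row 1 is strictly dominated by row 2 (-2>-7); eliminate 1.
Row 3 is strictly dominated by row 2 (-2>-12); eliminate 3.
Row 2 is strictly dominated by row 4 (0>-2); eliminate 2.
Only (4, II) remains, with payoff 0.

0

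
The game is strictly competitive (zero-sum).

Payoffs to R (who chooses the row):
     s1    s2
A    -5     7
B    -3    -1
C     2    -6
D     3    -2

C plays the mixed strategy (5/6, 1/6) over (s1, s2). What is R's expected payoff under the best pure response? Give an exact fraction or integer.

A: (-5)·(5/6) + (7)·(1/6) = -3.
B: (-3)·(5/6) + (-1)·(1/6) = -8/3.
C: (2)·(5/6) + (-6)·(1/6) = 2/3.
D: (3)·(5/6) + (-2)·(1/6) = 13/6.
The best pure response is D with expected payoff 13/6.

13/6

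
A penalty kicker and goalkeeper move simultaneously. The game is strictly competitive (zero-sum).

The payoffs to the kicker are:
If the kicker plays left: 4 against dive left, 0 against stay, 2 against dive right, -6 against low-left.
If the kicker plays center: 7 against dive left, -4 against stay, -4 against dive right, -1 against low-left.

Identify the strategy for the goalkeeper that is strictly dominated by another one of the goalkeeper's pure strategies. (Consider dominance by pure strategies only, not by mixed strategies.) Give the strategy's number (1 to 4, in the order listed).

1

The goalkeeper prefers columns that give the kicker less. Compare dive left with stay: 0 < 4, -4 < 7.
So stay strictly dominates dive left for the goalkeeper; dive left is strictly dominated.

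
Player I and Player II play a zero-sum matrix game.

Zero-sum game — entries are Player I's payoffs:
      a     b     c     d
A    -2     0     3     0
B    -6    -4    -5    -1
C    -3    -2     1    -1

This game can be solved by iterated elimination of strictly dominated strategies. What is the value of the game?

Row B is strictly dominated by row A (-2>-6, 0>-4, 3>-5, 0>-1); eliminate B.
Column d is strictly dominated by a for Player II (-2<0, -3<-1); eliminate d.
Row C is strictly dominated by row A (-2>-3, 0>-2, 3>1); eliminate C.
Column b is strictly dominated by a for Player II (-2<0); eliminate b.
Column c is strictly dominated by a for Player II (-2<3); eliminate c.
Only (A, a) remains, with payoff -2.

-2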